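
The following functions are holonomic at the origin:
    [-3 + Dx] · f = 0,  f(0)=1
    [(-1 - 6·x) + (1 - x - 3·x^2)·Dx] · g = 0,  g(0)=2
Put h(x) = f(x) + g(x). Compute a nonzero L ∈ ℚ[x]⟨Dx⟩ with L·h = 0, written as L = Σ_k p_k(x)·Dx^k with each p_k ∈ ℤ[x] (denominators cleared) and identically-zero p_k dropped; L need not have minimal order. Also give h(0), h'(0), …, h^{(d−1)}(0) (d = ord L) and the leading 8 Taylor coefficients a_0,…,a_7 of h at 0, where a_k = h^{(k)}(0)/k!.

f: a_k = 1, 3, 9/2, 9/2, 27/8, 81/40, 81/80, 243/560, …
g: a_k = 2, 2, 8, 14, 38, 80, 194, 434, …
f+g: L₀ = lclm(L_f,L_g), ord ≤ 1+1.
L = (15 + 9·x + 243·x^2 + 162·x^3) + (1 - 36·x - 99·x^2 + 54·x^3 + 81·x^4)·Dx + (-2 + 11·x + 6·x^2 - 36·x^3 - 27·x^4)·Dx^2  (order 2).
h: a_k = 3, 5, 25/2, 37/2, 331/8, 3281/40, 15601/80, 243283/560, …
ICs: h(0) = 3, h′(0) = 5.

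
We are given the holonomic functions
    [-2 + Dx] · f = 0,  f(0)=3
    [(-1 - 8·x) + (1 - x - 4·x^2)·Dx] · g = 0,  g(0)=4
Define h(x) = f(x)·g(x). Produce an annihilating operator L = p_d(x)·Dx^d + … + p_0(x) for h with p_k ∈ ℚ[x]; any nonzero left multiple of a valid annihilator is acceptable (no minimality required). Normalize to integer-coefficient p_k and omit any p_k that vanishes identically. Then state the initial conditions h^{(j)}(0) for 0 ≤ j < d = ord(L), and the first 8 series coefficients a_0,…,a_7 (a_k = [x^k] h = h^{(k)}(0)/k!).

f: a_k = 3, 6, 6, 4, 2, 4/5, 4/15, 8/105, …
g: a_k = 4, 4, 20, 36, 116, 260, 724, 1764, …
h₀=f·g: eliminate ⇒ L₀, order ≤ 1·1.
L = (3 + 6·x - 8·x^2) + (-1 + x + 4·x^2)·Dx  (order 1).
h: a_k = 12, 36, 108, 268, 708, 8916/5, 69244/15, 411228/35, …
ICs: h(0) = 12.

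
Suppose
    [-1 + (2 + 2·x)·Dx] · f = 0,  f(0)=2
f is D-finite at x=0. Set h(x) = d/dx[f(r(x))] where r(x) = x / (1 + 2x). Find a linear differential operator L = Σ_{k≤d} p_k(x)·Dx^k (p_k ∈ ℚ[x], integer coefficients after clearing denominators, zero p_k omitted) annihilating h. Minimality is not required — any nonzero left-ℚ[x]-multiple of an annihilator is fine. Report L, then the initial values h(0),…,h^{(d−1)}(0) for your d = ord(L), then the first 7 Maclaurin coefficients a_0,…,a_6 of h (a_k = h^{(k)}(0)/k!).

L = (-9 - 24·x) + (-2 - 10·x - 12·x^2)·Dx  (order 1).
h: a_k = 1, -9/2, 123/8, -757/16, 17715/128, -100935/256, 1134735/1024, …
ICs: h(0) = 1.

f: a_k = 2, 1, -1/4, 1/8, -5/64, 7/128, -21/512, …
h₀=f(r): pull back L_f along r ⇒ L₀.
h=h₀': d/dx-closure on L₀ ⇒ L.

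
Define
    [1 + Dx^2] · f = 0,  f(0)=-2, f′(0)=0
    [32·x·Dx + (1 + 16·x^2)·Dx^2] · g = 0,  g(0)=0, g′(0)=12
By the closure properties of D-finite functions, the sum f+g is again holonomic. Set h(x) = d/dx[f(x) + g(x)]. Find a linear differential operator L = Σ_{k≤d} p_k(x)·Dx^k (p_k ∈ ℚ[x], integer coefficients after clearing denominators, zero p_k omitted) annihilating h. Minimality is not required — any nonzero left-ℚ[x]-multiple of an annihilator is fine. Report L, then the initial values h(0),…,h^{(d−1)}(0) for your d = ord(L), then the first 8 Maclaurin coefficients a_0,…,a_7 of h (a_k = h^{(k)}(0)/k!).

L = (-6112·x + 99328·x^3 + 8192·x^5) + (-31 + 1072·x^2 + 25344·x^4 + 4096·x^6)·Dx + (-6112·x + 99328·x^3 + 8192·x^5)·Dx^2 + (-31 + 1072·x^2 + 25344·x^4 + 4096·x^6)·Dx^3  (order 3).
h: a_k = 12, 2, -192, -1/3, 3072, 1/60, -49152, -1/2520, …
ICs: h(0) = 12, h′(0) = 2, h′′(0) = -384.

f: a_k = -2, 0, 1, 0, -1/12, 0, 1/360, 0, …
g: a_k = 0, 12, 0, -64, 0, 3072/5, 0, -49152/7, …
f+g: L₀ = lclm(L_f,L_g), ord ≤ 2+2.
h=h₀': d/dx-closure on L₀ ⇒ L.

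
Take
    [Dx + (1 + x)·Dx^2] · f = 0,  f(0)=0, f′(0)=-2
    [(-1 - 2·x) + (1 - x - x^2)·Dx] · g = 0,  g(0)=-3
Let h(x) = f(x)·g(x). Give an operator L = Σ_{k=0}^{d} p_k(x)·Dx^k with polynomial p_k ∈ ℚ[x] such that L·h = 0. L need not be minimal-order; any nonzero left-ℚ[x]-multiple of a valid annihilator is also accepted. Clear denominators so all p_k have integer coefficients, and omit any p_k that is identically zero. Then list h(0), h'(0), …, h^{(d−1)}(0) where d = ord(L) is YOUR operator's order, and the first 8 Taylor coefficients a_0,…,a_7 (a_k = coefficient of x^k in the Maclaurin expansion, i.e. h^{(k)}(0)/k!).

f: a_k = 0, -2, 1, -2/3, 1/2, -2/5, 1/3, -2/7, …
g: a_k = -3, -3, -6, -9, -15, -24, -39, -63, …
L₀ := L_f ⊗_s L_g (sym. prod.), ord ≤ 2.
L = (3 + 4·x) + (1 + 7·x + 5·x^2)·Dx + (-1 + 2·x^2 + x^3)·Dx^2  (order 2).
h: a_k = 0, 6, 3, 11, 25/2, 247/10, 181/5, 4323/70, …
ICs: h(0) = 0, h′(0) = 6.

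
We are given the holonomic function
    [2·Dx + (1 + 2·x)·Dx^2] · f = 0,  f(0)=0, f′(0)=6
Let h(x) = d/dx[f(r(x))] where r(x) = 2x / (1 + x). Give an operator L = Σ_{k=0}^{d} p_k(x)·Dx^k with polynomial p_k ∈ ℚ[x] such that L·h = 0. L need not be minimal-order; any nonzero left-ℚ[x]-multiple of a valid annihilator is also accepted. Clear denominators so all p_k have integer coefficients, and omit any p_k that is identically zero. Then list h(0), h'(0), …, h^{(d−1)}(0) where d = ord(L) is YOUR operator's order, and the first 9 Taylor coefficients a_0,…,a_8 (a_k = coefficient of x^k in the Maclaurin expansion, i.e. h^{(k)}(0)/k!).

L = (6 + 10·x) + (1 + 6·x + 5·x^2)·Dx  (order 1).
h: a_k = 12, -72, 372, -1872, 9372, -46872, 234372, -1171872, 5859372, …
ICs: h(0) = 12.

f: a_k = 0, 6, -6, 8, -12, 96/5, -32, 384/7, -96, …
h₀=f(r): pull back L_f along r ⇒ L₀.
Differentiate: ansatz ord ≤ ord L₀ ⇒ L.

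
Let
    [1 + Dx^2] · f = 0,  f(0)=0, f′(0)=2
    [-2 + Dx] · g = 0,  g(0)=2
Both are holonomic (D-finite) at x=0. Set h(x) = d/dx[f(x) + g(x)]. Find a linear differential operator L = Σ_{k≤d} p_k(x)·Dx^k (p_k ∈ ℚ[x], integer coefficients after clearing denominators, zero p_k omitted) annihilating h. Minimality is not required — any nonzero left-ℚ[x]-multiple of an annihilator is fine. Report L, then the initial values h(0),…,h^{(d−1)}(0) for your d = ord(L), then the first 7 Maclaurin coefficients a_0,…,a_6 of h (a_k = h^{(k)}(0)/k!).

L = 2 - Dx + 2·Dx^2 - Dx^3  (order 3).
h: a_k = 6, 8, 7, 16/3, 11/4, 16/15, 127/360, …
ICs: h(0) = 6, h′(0) = 8, h′′(0) = 14.

f: a_k = 0, 2, 0, -1/3, 0, 1/60, 0, …
g: a_k = 2, 4, 4, 8/3, 4/3, 8/15, 8/45, …
Sum ⇒ L₀ = lclm(L_f,L_g) in ℚ(x)⟨Dx⟩.
h=h₀': d/dx-closure on L₀ ⇒ L.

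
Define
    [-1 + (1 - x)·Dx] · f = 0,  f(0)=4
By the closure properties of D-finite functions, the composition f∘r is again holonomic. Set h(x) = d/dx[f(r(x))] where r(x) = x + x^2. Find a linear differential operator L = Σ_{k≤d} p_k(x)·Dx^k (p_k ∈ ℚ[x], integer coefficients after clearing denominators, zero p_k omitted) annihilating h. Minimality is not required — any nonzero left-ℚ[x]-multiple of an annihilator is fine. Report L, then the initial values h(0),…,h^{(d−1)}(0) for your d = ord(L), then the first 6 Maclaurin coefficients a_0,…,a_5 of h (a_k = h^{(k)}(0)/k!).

f: a_k = 4, 4, 4, 4, 4, 4, …
L₀ from L_f via x↦r, Dx↦r'^{-1}Dx.
Differentiate: ansatz ord ≤ ord L₀ ⇒ L.
L = (4 + 6·x + 6·x^2) + (-1 - x + 3·x^2 + 2·x^3)·Dx  (order 1).
h: a_k = 4, 16, 36, 80, 160, 312, …
ICs: h(0) = 4.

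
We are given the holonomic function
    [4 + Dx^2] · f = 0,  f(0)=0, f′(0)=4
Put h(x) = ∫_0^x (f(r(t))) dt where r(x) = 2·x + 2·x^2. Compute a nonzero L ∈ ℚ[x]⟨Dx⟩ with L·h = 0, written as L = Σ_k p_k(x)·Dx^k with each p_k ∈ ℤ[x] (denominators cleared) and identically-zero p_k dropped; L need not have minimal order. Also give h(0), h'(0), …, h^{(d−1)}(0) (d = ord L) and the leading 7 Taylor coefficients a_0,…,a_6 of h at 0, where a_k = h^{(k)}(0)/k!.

L = (16 + 96·x + 192·x^2 + 128·x^3)·Dx - 2·Dx^2 + (1 + 2·x)·Dx^3  (order 3).
h: a_k = 0, 0, 4, 8/3, -16/3, -64/5, -352/45, …
ICs: h(0) = 0, h′(0) = 0, h′′(0) = 8.

f: a_k = 0, 4, 0, -8/3, 0, 8/15, 0, …
Change of var in L_f (x↦r) gives L₀.
h=∫h₀ ⇒ L = L₀·Dx.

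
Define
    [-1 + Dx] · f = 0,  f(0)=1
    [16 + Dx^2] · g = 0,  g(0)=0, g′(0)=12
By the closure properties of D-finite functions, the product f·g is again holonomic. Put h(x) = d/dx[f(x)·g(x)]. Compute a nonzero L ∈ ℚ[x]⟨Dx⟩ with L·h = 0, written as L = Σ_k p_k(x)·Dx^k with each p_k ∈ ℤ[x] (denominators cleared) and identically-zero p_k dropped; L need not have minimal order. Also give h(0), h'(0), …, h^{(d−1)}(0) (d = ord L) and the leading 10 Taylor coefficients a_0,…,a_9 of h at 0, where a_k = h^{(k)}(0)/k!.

f: a_k = 1, 1, 1/2, 1/6, 1/24, 1/120, 1/720, 1/5040, 1/40320, 1/362880, …
g: a_k = 0, 12, 0, -32, 0, 128/5, 0, -1024/105, 0, 2048/945, …
Product ⇒ symmetric product L₀, ord ≤ 2.
h=h₀': d/dx-closure on L₀ ⇒ L.
L = 17 - 2·Dx + Dx^2  (order 2).
h: a_k = 12, 24, -78, -120, 101/2, 611/5, 727/60, -46, -50999/3360, 113221/15120, …
ICs: h(0) = 12, h′(0) = 24.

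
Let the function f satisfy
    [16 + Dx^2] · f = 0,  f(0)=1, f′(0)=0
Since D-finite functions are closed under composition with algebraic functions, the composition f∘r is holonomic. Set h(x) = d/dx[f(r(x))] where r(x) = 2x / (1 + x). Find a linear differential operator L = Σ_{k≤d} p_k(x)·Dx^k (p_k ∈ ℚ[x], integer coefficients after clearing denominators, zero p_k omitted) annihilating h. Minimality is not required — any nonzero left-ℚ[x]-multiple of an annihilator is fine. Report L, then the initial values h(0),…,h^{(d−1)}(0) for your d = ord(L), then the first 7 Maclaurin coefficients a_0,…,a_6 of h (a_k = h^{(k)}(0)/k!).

L = (70 + 12·x + 6·x^2) + (6 + 18·x + 18·x^2 + 6·x^3)·Dx + (1 + 4·x + 6·x^2 + 4·x^3 + x^4)·Dx^2  (order 2).
h: a_k = 0, -64, 192, 896/3, -8320/3, 106432/15, -36288/5, …
ICs: h(0) = 0, h′(0) = -64.

f: a_k = 1, 0, -8, 0, 32/3, 0, -256/45, …
Substitute x→r, Dx→(1/r')Dx; clear ⇒ L₀.
h=h₀': d/dx-closure on L₀ ⇒ L.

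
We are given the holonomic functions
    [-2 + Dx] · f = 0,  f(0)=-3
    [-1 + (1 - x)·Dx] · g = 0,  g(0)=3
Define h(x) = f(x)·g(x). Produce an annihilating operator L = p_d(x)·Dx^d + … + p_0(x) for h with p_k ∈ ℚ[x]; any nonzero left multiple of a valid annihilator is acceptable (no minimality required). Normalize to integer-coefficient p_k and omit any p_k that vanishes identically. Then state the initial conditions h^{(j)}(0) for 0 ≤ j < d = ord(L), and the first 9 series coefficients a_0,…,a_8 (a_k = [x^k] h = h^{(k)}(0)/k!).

L = (3 - 2·x) + (-1 + x)·Dx  (order 1).
h: a_k = -9, -27, -45, -57, -63, -327/5, -331/5, -465/7, -2327/35, …
ICs: h(0) = -9.

f: a_k = -3, -6, -6, -4, -2, -4/5, -4/15, -8/105, -2/105, …
g: a_k = 3, 3, 3, 3, 3, 3, 3, 3, 3, …
L₀ := L_f ⊗_s L_g (sym. prod.), ord ≤ 1.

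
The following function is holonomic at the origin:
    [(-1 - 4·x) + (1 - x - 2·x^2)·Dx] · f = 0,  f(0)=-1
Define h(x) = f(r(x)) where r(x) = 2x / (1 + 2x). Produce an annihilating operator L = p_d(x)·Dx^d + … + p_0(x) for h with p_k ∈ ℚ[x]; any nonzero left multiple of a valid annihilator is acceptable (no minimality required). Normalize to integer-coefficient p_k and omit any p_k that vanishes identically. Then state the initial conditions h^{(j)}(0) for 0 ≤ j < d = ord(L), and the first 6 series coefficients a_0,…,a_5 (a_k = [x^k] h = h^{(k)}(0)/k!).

f: a_k = -1, -1, -3, -5, -11, -21, …
Substitute x→r, Dx→(1/r')Dx; clear ⇒ L₀.
L = (2 + 20·x) + (-1 - 4·x + 4·x^2 + 16·x^3)·Dx  (order 1).
h: a_k = -1, -2, -8, 0, -64, 128, …
ICs: h(0) = -1.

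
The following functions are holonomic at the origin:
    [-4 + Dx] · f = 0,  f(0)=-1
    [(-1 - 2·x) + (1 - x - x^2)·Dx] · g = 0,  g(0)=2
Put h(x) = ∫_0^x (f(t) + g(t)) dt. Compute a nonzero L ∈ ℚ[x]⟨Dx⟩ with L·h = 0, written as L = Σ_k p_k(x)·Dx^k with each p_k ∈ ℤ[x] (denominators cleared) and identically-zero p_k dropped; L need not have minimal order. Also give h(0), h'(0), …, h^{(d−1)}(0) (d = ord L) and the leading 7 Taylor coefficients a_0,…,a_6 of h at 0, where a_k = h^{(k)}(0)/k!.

L = (8·x + 72·x^2 + 32·x^3)·Dx + (12 - 38·x - 22·x^2 + 32·x^3 + 16·x^4)·Dx^2 + (-3 + 9·x + x^2 - 10·x^3 - 4·x^4)·Dx^3  (order 3).
h: a_k = 0, 1, -1, -4/3, -7/6, -2/15, 56/45, …
ICs: h(0) = 0, h′(0) = 1, h′′(0) = -2.

f: a_k = -1, -4, -8, -32/3, -32/3, -128/15, -256/45, …
g: a_k = 2, 2, 4, 6, 10, 16, 26, …
h₀=f+g: left-lcm gives L₀, ord ≤ 2.
h=∫₀ˣh₀: take L = L₀·Dx.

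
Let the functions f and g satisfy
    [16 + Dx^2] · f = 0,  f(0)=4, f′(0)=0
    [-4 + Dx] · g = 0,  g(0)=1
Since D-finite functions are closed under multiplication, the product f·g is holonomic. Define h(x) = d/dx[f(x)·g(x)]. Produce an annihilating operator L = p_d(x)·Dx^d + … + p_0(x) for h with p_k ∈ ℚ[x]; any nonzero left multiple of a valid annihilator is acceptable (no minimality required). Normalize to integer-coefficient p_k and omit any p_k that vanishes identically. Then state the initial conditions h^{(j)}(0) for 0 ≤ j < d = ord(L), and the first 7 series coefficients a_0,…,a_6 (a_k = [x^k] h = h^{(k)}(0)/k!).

f: a_k = 4, 0, -32, 0, 128/3, 0, -1024/45, …
g: a_k = 1, 4, 8, 32/3, 32/3, 128/15, 256/45, …
h₀=f·g: eliminate ⇒ L₀, order ≤ 2·1.
h=h₀': d/dx-closure on L₀ ⇒ L.
L = 32 - 8·Dx + Dx^2  (order 2).
h: a_k = 16, 0, -256, -2048/3, -2048/3, 0, 32768/45, …
ICs: h(0) = 16, h′(0) = 0.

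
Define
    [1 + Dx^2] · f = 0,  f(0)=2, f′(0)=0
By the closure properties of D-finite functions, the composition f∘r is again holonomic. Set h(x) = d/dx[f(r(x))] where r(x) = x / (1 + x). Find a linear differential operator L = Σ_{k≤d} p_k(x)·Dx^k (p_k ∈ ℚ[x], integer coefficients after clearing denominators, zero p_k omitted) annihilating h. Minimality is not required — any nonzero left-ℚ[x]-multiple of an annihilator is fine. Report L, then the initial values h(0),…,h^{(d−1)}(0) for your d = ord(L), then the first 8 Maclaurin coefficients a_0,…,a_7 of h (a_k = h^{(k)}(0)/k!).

L = (7 + 12·x + 6·x^2) + (6 + 18·x + 18·x^2 + 6·x^3)·Dx + (1 + 4·x + 6·x^2 + 4·x^3 + x^4)·Dx^2  (order 2).
h: a_k = 0, -2, 6, -35/3, 55/3, -1501/60, 609/20, -16699/504, …
ICs: h(0) = 0, h′(0) = -2.

f: a_k = 2, 0, -1, 0, 1/12, 0, -1/360, 0, …
Change of var in L_f (x↦r) gives L₀.
Derive L from L₀ (diff closure).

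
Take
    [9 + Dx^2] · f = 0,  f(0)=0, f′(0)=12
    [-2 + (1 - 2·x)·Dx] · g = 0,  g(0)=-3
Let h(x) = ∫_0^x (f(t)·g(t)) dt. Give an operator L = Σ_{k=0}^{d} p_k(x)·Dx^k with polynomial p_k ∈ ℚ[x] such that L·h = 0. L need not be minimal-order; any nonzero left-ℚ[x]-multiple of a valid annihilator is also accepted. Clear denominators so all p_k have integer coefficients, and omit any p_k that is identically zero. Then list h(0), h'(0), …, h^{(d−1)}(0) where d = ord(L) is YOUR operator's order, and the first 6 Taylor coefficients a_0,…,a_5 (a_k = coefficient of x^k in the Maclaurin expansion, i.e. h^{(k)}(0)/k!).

L = (-9 + 18·x)·Dx + 4·Dx^2 + (-1 + 2·x)·Dx^3  (order 3).
h: a_k = 0, 0, -18, -24, -45/2, -36, …
ICs: h(0) = 0, h′(0) = 0, h′′(0) = -36.

f: a_k = 0, 12, 0, -18, 0, 81/10, …
g: a_k = -3, -6, -12, -24, -48, -96, …
L₀ := L_f ⊗_s L_g (sym. prod.), ord ≤ 2.
h=∫₀ˣh₀: take L = L₀·Dx.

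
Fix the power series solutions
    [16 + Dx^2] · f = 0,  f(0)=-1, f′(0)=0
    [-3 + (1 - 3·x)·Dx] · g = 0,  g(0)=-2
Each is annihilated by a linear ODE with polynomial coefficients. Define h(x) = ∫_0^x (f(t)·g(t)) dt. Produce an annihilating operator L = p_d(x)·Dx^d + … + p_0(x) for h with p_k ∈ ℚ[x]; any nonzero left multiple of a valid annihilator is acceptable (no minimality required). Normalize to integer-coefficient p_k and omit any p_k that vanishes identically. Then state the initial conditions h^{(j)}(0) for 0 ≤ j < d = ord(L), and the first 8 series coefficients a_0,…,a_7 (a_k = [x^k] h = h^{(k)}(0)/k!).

L = (-16 + 48·x)·Dx + 6·Dx^2 + (-1 + 3·x)·Dx^3  (order 3).
h: a_k = 0, 2, 3, 2/3, 3/2, 118/15, 59/3, 15418/315, …
ICs: h(0) = 0, h′(0) = 2, h′′(0) = 6.

f: a_k = -1, 0, 8, 0, -32/3, 0, 256/45, 0, …
g: a_k = -2, -6, -18, -54, -162, -486, -1458, -4374, …
Product ⇒ symmetric product L₀, ord ≤ 2.
h=∫h₀ ⇒ L = L₀·Dx.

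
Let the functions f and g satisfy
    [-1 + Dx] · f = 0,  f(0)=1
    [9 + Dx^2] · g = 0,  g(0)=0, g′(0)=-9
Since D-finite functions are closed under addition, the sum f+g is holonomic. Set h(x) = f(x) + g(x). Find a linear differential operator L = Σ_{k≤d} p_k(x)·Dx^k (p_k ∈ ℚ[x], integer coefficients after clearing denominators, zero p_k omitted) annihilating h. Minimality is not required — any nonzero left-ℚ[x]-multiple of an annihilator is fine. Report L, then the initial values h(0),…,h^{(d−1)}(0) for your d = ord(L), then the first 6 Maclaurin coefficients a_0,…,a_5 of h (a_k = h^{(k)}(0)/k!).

L = -9 + 9·Dx - Dx^2 + Dx^3  (order 3).
h: a_k = 1, -8, 1/2, 41/3, 1/24, -91/15, …
ICs: h(0) = 1, h′(0) = -8, h′′(0) = 1.

f: a_k = 1, 1, 1/2, 1/6, 1/24, 1/120, …
g: a_k = 0, -9, 0, 27/2, 0, -243/40, …
Weyl lclm of L_f,L_g ⇒ L₀ (ord ≤ 3).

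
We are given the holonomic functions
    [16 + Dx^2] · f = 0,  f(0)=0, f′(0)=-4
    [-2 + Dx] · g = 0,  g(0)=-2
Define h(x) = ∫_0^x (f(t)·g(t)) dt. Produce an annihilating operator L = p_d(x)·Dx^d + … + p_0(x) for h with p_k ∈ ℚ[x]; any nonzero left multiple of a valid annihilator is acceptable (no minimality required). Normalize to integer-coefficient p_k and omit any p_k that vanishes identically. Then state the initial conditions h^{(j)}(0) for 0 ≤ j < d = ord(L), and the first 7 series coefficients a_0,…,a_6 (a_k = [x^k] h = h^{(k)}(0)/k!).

f: a_k = 0, -4, 0, 32/3, 0, -128/15, 0, …
g: a_k = -2, -4, -4, -8/3, -4/3, -8/15, -8/45, …
L₀ := L_f ⊗_s L_g (sym. prod.), ord ≤ 2.
∫: right-multiply L₀ by Dx.
L = 20·Dx - 4·Dx^2 + Dx^3  (order 3).
h: a_k = 0, 0, 4, 16/3, -4/3, -32/5, -152/45, …
ICs: h(0) = 0, h′(0) = 0, h′′(0) = 8.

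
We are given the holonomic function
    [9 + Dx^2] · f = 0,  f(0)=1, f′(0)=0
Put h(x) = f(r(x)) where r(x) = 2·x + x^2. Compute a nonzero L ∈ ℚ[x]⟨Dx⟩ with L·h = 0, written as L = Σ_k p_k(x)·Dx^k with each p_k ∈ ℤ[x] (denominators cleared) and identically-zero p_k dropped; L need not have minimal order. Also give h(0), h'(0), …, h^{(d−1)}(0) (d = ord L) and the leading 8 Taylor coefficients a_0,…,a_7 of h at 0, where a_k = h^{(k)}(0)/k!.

L = (36 + 108·x + 108·x^2 + 36·x^3) - Dx + (1 + x)·Dx^2  (order 2).
h: a_k = 1, 0, -18, -18, 99/2, 108, 81/5, -837/5, …
ICs: h(0) = 1, h′(0) = 0.

f: a_k = 1, 0, -9/2, 0, 27/8, 0, -81/80, 0, …
L₀ from L_f via x↦r, Dx↦r'^{-1}Dx.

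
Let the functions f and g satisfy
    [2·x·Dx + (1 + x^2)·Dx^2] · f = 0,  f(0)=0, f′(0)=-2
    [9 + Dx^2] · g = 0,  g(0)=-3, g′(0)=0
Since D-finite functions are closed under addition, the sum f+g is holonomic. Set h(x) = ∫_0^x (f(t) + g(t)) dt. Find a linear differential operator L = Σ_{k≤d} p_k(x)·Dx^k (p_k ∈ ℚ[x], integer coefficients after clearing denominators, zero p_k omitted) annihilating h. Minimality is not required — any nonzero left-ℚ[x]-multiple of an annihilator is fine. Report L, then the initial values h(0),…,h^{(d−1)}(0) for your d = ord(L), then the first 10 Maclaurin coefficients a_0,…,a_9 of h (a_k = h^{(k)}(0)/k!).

f: a_k = 0, -2, 0, 2/3, 0, -2/5, 0, 2/7, 0, -2/9, …
g: a_k = -3, 0, 27/2, 0, -81/8, 0, 243/80, 0, -2187/4480, 0, …
f+g: L₀ = lclm(L_f,L_g), ord ≤ 2+2.
Integrate: L := L₀·Dx.
L = (-54·x + 540·x^3 + 162·x^5)·Dx^2 + (63 + 279·x^2 + 297·x^4 + 81·x^6)·Dx^3 + (-6·x + 60·x^3 + 18·x^5)·Dx^4 + (7 + 31·x^2 + 33·x^4 + 9·x^6)·Dx^5  (order 5).
h: a_k = 0, -3, -1, 9/2, 1/6, -81/40, -1/15, 243/560, 1/28, -243/4480, …
ICs: h(0) = 0, h′(0) = -3, h′′(0) = -2, h′′′(0) = 27, h′′′′(0) = 4.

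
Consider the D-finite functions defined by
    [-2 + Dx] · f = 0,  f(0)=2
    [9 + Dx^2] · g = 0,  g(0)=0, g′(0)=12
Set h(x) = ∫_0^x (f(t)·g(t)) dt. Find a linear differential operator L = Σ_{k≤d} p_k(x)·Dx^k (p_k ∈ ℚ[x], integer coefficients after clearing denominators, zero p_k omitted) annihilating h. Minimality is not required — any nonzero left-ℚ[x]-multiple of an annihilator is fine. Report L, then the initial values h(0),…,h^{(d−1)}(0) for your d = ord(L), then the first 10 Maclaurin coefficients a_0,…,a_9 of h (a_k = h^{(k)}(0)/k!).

f: a_k = 2, 4, 4, 8/3, 4/3, 8/15, 8/45, 16/315, 4/315, 8/2835, …
g: a_k = 0, 12, 0, -18, 0, 81/10, 0, -243/140, 0, 243/1120, …
Sym-product of L_f,L_g gives L₀ (≤ ord 2).
∫: right-multiply L₀ by Dx.
L = 13·Dx - 4·Dx^2 + Dx^3  (order 3).
h: a_k = 0, 0, 12, 16, 3, -8, -199/30, -46/35, 1483/1680, 17/27, …
ICs: h(0) = 0, h′(0) = 0, h′′(0) = 24.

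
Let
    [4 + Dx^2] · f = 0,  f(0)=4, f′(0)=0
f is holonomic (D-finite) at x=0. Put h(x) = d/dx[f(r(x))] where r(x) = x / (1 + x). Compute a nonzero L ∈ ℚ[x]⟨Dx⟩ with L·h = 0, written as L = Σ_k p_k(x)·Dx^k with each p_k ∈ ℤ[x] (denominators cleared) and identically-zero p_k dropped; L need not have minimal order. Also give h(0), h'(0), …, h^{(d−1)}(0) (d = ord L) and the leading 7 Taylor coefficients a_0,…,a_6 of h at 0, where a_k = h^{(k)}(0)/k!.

L = (10 + 12·x + 6·x^2) + (6 + 18·x + 18·x^2 + 6·x^3)·Dx + (1 + 4·x + 6·x^2 + 4·x^3 + x^4)·Dx^2  (order 2).
h: a_k = 0, -16, 48, -256/3, 320/3, -1232/15, -112/5, …
ICs: h(0) = 0, h′(0) = -16.

f: a_k = 4, 0, -8, 0, 8/3, 0, -16/45, …
h₀=f(r): pull back L_f along r ⇒ L₀.
h₀' ⇒ L via d/dx closure of L₀.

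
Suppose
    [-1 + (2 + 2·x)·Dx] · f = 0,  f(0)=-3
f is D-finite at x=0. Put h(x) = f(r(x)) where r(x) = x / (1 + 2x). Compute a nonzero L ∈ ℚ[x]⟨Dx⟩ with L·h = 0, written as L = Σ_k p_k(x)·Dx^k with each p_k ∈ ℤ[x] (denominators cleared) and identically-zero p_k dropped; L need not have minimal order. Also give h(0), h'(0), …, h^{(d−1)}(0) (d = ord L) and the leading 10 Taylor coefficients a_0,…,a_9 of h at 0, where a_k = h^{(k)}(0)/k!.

L = -1 + (2 + 10·x + 12·x^2)·Dx  (order 1).
h: a_k = -3, -3/2, 27/8, -123/16, 2271/128, -10629/256, 100935/1024, -486315/2048, 19021095/32768, -94339905/65536, …
ICs: h(0) = -3.

f: a_k = -3, -3/2, 3/8, -3/16, 15/128, -21/256, 63/1024, -99/2048, 1287/32768, -2145/65536, …
f∘r: x↦r, Dx↦Dx/r' in L_f ⇒ L₀.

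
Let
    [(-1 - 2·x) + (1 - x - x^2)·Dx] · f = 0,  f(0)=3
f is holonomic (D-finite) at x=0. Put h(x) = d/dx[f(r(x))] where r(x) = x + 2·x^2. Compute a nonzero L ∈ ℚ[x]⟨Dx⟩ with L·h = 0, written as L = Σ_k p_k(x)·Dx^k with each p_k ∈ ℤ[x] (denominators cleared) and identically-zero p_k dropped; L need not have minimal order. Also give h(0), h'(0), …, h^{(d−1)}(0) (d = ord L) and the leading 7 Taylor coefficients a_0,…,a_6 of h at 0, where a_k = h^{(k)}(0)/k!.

L = (8 + 42·x + 126·x^2 + 208·x^3 + 408·x^4 + 480·x^5 + 320·x^6) + (-1 - 5·x - 3·x^2 + 18·x^3 + 80·x^4 + 120·x^5 + 112·x^6 + 64·x^7)·Dx  (order 1).
h: a_k = 3, 24, 99, 372, 1260, 4266, 13797, …
ICs: h(0) = 3.

f: a_k = 3, 3, 6, 9, 15, 24, 39, …
Substitute x→r, Dx→(1/r')Dx; clear ⇒ L₀.
Differentiate: ansatz ord ≤ ord L₀ ⇒ L.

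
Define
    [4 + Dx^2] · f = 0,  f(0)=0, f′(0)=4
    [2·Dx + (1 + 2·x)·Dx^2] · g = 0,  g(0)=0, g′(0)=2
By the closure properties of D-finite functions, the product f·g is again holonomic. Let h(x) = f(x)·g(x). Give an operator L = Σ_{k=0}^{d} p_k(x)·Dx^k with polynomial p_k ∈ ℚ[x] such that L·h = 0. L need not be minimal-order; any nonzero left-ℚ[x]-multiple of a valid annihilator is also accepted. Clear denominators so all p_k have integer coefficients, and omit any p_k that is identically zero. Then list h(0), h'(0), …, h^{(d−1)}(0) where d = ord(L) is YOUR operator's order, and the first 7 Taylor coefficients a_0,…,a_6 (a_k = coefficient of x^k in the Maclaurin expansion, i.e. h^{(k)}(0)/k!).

L = (-48 + 192·x + 1216·x^2 + 2048·x^3 + 1024·x^4) + (32 + 320·x + 768·x^2 + 512·x^3)·Dx + (160·x + 672·x^2 + 1024·x^3 + 512·x^4)·Dx^2 + (8 + 80·x + 192·x^2 + 128·x^3)·Dx^3 + (3 + 28·x + 92·x^2 + 128·x^3 + 64·x^4)·Dx^4  (order 4).
h: a_k = 0, 0, 8, -8, 16/3, -32/3, 176/9, …
ICs: h(0) = 0, h′(0) = 0, h′′(0) = 16, h′′′(0) = -48.

f: a_k = 0, 4, 0, -8/3, 0, 8/15, 0, …
g: a_k = 0, 2, -2, 8/3, -4, 32/5, -32/3, …
Product ⇒ symmetric product L₀, ord ≤ 4.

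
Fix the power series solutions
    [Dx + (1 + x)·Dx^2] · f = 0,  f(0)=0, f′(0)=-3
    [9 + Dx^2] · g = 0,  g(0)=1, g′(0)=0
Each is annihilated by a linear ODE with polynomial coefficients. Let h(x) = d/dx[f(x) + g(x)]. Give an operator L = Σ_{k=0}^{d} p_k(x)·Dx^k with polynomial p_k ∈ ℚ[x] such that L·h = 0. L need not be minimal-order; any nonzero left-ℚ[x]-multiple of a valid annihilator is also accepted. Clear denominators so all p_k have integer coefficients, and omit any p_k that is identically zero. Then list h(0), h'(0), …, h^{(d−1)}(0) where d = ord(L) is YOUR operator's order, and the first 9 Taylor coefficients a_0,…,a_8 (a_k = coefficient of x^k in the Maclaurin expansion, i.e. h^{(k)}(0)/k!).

L = (135 + 162·x + 81·x^2) + (99 + 261·x + 243·x^2 + 81·x^3)·Dx + (15 + 18·x + 9·x^2)·Dx^2 + (11 + 29·x + 27·x^2 + 9·x^3)·Dx^3  (order 3).
h: a_k = -3, -6, -3, 33/2, -3, -123/40, -3, 2409/560, -3, …
ICs: h(0) = -3, h′(0) = -6, h′′(0) = -6.

f: a_k = 0, -3, 3/2, -1, 3/4, -3/5, 1/2, -3/7, 3/8, …
g: a_k = 1, 0, -9/2, 0, 27/8, 0, -81/80, 0, 729/4480, …
h₀=f+g: left-lcm gives L₀, ord ≤ 4.
h₀' ⇒ L via d/dx closure of L₀.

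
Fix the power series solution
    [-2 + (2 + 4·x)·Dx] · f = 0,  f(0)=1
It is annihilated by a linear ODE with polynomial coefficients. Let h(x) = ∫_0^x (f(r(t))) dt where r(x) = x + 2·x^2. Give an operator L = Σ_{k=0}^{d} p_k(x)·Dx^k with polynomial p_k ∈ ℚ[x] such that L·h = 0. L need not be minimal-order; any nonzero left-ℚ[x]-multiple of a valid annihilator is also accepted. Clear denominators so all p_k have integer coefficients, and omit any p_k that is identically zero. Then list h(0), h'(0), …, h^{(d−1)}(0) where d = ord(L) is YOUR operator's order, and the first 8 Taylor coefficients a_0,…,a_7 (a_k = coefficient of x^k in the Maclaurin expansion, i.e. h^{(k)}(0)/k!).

f: a_k = 1, 1, -1/2, 1/2, -5/8, 7/8, -21/16, 33/16, …
h₀=f(r): pull back L_f along r ⇒ L₀.
h=∫₀ˣh₀: take L = L₀·Dx.
L = (-1 - 4·x)·Dx + (1 + 2·x + 4·x^2)·Dx^2  (order 2).
h: a_k = 0, 1, 1/2, 1/2, -3/8, 3/40, 5/16, -57/112, …
ICs: h(0) = 0, h′(0) = 1.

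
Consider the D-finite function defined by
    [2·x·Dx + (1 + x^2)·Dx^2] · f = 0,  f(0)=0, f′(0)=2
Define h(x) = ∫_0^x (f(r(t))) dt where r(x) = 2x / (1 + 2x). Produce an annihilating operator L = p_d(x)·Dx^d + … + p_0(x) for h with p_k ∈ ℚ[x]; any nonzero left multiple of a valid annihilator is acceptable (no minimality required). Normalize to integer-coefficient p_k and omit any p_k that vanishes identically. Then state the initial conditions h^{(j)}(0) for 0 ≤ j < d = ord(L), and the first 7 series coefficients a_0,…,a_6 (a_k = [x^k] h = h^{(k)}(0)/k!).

f: a_k = 0, 2, 0, -2/3, 0, 2/5, 0, …
h₀=f(r): pull back L_f along r ⇒ L₀.
∫: right-multiply L₀ by Dx.
L = (4 + 16·x)·Dx^2 + (1 + 4·x + 8·x^2)·Dx^3  (order 3).
h: a_k = 0, 0, 2, -8/3, 8/3, 0, -128/15, …
ICs: h(0) = 0, h′(0) = 0, h′′(0) = 4.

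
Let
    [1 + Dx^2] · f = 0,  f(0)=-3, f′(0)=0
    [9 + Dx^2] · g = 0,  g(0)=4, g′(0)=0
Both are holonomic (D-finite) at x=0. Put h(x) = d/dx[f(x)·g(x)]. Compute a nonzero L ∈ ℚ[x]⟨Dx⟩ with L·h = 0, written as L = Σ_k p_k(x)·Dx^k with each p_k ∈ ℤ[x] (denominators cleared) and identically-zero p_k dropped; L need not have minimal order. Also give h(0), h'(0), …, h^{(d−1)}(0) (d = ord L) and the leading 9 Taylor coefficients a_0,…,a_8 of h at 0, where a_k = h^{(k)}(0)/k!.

L = 64 + 20·Dx^2 + Dx^4  (order 4).
h: a_k = 0, 120, 0, -272, 0, 208, 0, -8224/105, 0, …
ICs: h(0) = 0, h′(0) = 120, h′′(0) = 0, h′′′(0) = -1632.

f: a_k = -3, 0, 3/2, 0, -1/8, 0, 1/240, 0, -1/13440, …
g: a_k = 4, 0, -18, 0, 27/2, 0, -81/20, 0, 729/1120, …
L₀ := L_f ⊗_s L_g (sym. prod.), ord ≤ 4.
Differentiate: ansatz ord ≤ ord L₀ ⇒ L.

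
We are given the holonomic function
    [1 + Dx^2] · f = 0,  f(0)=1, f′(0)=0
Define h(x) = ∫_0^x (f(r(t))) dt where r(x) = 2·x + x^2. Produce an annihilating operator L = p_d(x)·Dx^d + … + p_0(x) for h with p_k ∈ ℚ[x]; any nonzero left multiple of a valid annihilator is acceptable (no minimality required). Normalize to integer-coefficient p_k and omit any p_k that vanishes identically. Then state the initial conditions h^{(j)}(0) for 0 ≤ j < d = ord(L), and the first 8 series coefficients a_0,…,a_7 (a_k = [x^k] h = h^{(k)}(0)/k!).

L = (4 + 12·x + 12·x^2 + 4·x^3)·Dx - Dx^2 + (1 + x)·Dx^3  (order 3).
h: a_k = 0, 1, 0, -2/3, -1/2, 1/30, 2/9, 41/315, …
ICs: h(0) = 0, h′(0) = 1, h′′(0) = 0.

f: a_k = 1, 0, -1/2, 0, 1/24, 0, -1/720, 0, …
L₀ from L_f via x↦r, Dx↦r'^{-1}Dx.
Integrate: L := L₀·Dx.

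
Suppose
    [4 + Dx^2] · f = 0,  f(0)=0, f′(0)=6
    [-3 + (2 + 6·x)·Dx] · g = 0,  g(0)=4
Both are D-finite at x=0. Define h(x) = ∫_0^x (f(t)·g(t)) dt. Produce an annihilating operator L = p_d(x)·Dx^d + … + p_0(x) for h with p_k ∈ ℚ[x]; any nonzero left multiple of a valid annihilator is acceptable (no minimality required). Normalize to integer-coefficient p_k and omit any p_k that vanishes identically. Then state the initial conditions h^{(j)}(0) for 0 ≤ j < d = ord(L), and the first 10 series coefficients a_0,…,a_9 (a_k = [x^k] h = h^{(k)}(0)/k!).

f: a_k = 0, 6, 0, -4, 0, 4/5, 0, -8/105, 0, 4/945, …
g: a_k = 4, 6, -9/2, 27/4, -405/32, 1701/64, -15309/256, 72171/512, -2814669/8192, 14073345/16384, …
Sym-product of L_f,L_g gives L₀ (≤ ord 2).
Integrate: L := L₀·Dx.
L = (43 + 96·x + 144·x^2)·Dx + (-12 - 36·x)·Dx^2 + (4 + 24·x + 36·x^2)·Dx^3  (order 3).
h: a_k = 0, 0, 12, 12, -43/4, 33/10, -4379/480, 21963/1120, -838883/21504, 6669683/80640, …
ICs: h(0) = 0, h′(0) = 0, h′′(0) = 24.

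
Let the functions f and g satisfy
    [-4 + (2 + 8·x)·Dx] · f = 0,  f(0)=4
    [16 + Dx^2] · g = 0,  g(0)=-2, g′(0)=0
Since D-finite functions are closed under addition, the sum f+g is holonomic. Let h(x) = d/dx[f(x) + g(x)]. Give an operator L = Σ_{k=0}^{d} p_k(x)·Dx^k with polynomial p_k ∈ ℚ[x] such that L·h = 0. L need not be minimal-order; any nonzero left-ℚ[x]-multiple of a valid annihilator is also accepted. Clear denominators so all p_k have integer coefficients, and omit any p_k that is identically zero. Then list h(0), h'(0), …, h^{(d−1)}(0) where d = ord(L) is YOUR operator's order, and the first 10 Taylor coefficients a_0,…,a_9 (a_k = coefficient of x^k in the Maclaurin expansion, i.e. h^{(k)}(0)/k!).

f: a_k = 4, 8, -8, 16, -40, 112, -336, 1056, -3432, 11440, …
g: a_k = -2, 0, 16, 0, -64/3, 0, 512/45, 0, -1024/315, 0, …
Weyl lclm of L_f,L_g ⇒ L₀ (ord ≤ 3).
Derive L from L₀ (diff closure).
L = (-608 - 1024·x - 2048·x^2) + (-112 - 960·x - 3072·x^2 - 4096·x^3)·Dx + (-38 - 64·x - 128·x^2)·Dx^2 + (-7 - 60·x - 192·x^2 - 256·x^3)·Dx^3  (order 3).
h: a_k = 8, 16, 48, -736/3, 560, -29216/15, 7392, -8656832/315, 102960, -1102685216/2835, …
ICs: h(0) = 8, h′(0) = 16, h′′(0) = 96.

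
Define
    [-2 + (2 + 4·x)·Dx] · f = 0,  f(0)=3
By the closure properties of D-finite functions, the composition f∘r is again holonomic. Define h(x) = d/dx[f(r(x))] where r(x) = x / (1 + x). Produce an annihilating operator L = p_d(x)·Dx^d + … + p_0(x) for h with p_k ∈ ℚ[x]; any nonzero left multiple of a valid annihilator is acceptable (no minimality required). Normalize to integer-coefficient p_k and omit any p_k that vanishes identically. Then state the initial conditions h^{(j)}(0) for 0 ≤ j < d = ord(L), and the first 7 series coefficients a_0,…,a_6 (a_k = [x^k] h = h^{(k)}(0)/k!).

L = (-3 - 6·x) + (-1 - 4·x - 3·x^2)·Dx  (order 1).
h: a_k = 3, -9, 45/2, -111/2, 1125/8, -2943/8, 15813/16, …
ICs: h(0) = 3.

f: a_k = 3, 3, -3/2, 3/2, -15/8, 21/8, -63/16, …
f∘r: x↦r, Dx↦Dx/r' in L_f ⇒ L₀.
Differentiate: ansatz ord ≤ ord L₀ ⇒ L.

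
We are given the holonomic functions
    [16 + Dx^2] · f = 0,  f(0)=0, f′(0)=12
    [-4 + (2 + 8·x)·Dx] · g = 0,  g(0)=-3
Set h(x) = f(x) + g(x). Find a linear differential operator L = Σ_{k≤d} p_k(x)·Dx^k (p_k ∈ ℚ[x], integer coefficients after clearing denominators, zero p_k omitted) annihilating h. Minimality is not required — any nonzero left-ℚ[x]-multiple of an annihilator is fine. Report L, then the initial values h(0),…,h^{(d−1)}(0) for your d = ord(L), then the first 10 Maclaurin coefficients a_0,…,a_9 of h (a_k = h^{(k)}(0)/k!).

f: a_k = 0, 12, 0, -32, 0, 128/5, 0, -1024/105, 0, 2048/945, …
g: a_k = -3, -6, 6, -12, 30, -84, 252, -792, 2574, -8580, …
h₀=f+g: left-lcm gives L₀, ord ≤ 3.
L = (-224 - 1024·x - 2048·x^2) + (48 + 704·x + 3072·x^2 + 4096·x^3)·Dx + (-14 - 64·x - 128·x^2)·Dx^2 + (3 + 44·x + 192·x^2 + 256·x^3)·Dx^3  (order 3).
h: a_k = -3, 6, 6, -44, 30, -292/5, 252, -84184/105, 2574, -8106052/945, …
ICs: h(0) = -3, h′(0) = 6, h′′(0) = 12.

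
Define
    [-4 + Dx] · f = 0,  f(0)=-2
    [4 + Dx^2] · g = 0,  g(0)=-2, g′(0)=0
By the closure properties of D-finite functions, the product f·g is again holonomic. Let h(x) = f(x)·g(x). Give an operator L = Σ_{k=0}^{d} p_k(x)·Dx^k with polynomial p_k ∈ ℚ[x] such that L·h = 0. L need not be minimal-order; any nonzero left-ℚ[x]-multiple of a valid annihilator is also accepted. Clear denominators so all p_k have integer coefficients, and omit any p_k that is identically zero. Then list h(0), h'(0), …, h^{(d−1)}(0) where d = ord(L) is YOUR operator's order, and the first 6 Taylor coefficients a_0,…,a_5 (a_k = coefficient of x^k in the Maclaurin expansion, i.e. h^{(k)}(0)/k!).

L = 20 - 8·Dx + Dx^2  (order 2).
h: a_k = 4, 16, 24, 32/3, -56/3, -608/15, …
ICs: h(0) = 4, h′(0) = 16.

f: a_k = -2, -8, -16, -64/3, -64/3, -256/15, …
g: a_k = -2, 0, 4, 0, -4/3, 0, …
L₀ := L_f ⊗_s L_g (sym. prod.), ord ≤ 2.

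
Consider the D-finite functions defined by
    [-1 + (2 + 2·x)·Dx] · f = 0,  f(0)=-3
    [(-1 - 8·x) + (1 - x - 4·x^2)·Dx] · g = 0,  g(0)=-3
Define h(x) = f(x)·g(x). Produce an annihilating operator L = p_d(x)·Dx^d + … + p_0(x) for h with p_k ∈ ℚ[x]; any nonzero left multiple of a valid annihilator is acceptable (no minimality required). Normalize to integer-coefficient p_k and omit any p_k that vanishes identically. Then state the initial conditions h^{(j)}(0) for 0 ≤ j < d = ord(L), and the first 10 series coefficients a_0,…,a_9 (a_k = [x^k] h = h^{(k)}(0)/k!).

f: a_k = -3, -3/2, 3/8, -3/16, 15/128, -21/256, 63/1024, -99/2048, 1287/32768, -2145/65536, …
g: a_k = -3, -3, -15, -27, -87, -195, -543, -1323, -3495, -8787, …
Product ⇒ symmetric product L₀, ord ≤ 1.
L = (3 + 17·x + 12·x^2) + (-2 + 10·x^2 + 8·x^3)·Dx  (order 1).
h: a_k = 9, 27/2, 387/8, 1647/16, 37899/128, 181269/256, 1937655/1024, 9676215/2048, 402835419/32768, 2044232793/65536, …
ICs: h(0) = 9.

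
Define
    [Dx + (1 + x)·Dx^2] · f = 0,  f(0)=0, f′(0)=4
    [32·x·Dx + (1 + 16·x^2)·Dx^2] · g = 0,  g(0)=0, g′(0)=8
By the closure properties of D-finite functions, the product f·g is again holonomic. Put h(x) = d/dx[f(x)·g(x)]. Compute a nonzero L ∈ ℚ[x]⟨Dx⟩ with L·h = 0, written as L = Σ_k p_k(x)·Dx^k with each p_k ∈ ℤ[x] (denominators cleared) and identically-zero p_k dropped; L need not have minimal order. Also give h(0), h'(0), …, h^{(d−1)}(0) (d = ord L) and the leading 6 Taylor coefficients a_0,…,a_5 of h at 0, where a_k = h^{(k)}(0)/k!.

f: a_k = 0, 4, -2, 4/3, -1, 4/5, …
g: a_k = 0, 8, 0, -128/3, 0, 2048/5, …
L₀ := L_f ⊗_s L_g (sym. prod.), ord ≤ 4.
Derive L from L₀ (diff closure).
L = (4224 + 8384·x + 204800·x^2 + 531456·x^3 + 491520·x^4 + 212992·x^5 + 262144·x^7) + (4098 + 28864·x + 258368·x^2 + 1045504·x^3 + 1798144·x^4 + 1523712·x^5 + 573440·x^6 + 786432·x^7 + 917504·x^8)·Dx + (132 + 8644·x + 37632·x^2 + 196032·x^3 + 614400·x^4 + 955392·x^5 + 786432·x^6 + 540672·x^7 + 786432·x^8 + 524288·x^9)·Dx^2 + (65 + 258·x + 2497·x^2 + 8576·x^3 + 30336·x^4 + 76800·x^5 + 118272·x^6 + 98304·x^7 + 98304·x^8 + 131072·x^9 + 65536·x^10)·Dx^3  (order 3).
h: a_k = 0, 64, -48, -640, 1160/3, 142912/15, …
ICs: h(0) = 0, h′(0) = 64, h′′(0) = -96.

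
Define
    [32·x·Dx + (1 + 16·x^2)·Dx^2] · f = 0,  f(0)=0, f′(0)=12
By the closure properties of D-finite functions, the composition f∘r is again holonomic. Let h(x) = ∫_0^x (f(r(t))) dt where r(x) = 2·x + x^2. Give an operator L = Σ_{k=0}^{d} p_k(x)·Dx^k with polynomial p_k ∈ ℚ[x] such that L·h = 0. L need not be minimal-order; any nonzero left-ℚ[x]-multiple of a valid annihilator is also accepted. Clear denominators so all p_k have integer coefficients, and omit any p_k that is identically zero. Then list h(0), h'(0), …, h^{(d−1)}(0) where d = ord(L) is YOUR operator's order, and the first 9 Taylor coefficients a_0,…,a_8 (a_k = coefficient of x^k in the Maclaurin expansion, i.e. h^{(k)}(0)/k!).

L = (-1 + 128·x + 256·x^2 + 192·x^3 + 48·x^4)·Dx^2 + (1 + x + 64·x^2 + 128·x^3 + 80·x^4 + 16·x^5)·Dx^3  (order 3).
h: a_k = 0, 0, 12, 4, -128, -768/5, 16064/5, 49088/7, -743424/7, …
ICs: h(0) = 0, h′(0) = 0, h′′(0) = 24.

f: a_k = 0, 12, 0, -64, 0, 3072/5, 0, -49152/7, 0, …
Substitute x→r, Dx→(1/r')Dx; clear ⇒ L₀.
h=∫h₀ ⇒ L = L₀·Dx.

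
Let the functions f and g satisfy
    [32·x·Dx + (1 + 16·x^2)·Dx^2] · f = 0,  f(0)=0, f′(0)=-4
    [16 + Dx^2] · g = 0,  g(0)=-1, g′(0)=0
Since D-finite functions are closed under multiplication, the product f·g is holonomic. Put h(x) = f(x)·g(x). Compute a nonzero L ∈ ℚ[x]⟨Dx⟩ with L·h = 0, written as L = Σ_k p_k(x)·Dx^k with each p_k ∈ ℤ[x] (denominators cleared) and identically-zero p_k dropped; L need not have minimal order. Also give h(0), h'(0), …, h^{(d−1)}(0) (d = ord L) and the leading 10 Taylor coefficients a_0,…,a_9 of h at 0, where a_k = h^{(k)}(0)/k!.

f: a_k = 0, -4, 0, 64/3, 0, -1024/5, 0, 16384/7, 0, -262144/9, …
g: a_k = -1, 0, 8, 0, -32/3, 0, 256/45, 0, -512/315, 0, …
L₀ := L_f ⊗_s L_g (sym. prod.), ord ≤ 4.
L = (1280 + 53248·x^2 + 360448·x^4 + 2097152·x^6 + 8388608·x^8) + (1536·x + 40960·x^3 + 393216·x^5 + 2097152·x^7)·Dx + (96 + 4096·x^2 + 36864·x^4 + 262144·x^6 + 1048576·x^8)·Dx^2 + (96·x + 2560·x^3 + 24576·x^5 + 131072·x^7)·Dx^3 + (1 + 48·x^2 + 896·x^4 + 8192·x^6 + 32768·x^8)·Dx^4  (order 4).
h: a_k = 0, 4, 0, -160/3, 0, 6272/15, 0, -1332224/315, 0, 47405056/945, …
ICs: h(0) = 0, h′(0) = 4, h′′(0) = 0, h′′′(0) = -320.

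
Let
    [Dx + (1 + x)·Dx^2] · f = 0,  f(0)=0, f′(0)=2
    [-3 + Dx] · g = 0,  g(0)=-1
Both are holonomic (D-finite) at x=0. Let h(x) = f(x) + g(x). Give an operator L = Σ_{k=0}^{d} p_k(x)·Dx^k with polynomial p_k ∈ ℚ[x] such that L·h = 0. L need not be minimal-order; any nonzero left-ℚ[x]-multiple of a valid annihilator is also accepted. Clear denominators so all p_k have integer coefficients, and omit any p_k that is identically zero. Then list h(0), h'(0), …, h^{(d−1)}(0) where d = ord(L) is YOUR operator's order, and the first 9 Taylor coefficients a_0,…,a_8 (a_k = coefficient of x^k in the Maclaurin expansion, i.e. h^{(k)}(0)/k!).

f: a_k = 0, 2, -1, 2/3, -1/2, 2/5, -1/3, 2/7, -1/4, …
g: a_k = -1, -3, -9/2, -9/2, -27/8, -81/40, -81/80, -243/560, -729/4480, …
f+g: L₀ = lclm(L_f,L_g), ord ≤ 2+1.
L = (-15 - 9·x)·Dx + (-7 - 18·x - 9·x^2)·Dx^2 + (4 + 7·x + 3·x^2)·Dx^3  (order 3).
h: a_k = -1, -1, -11/2, -23/6, -31/8, -13/8, -323/240, -83/560, -1849/4480, …
ICs: h(0) = -1, h′(0) = -1, h′′(0) = -11.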